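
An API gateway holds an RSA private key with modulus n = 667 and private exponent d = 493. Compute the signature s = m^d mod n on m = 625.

36

m^2 ≡ 625^2 = 390625 ≡ 430
m^4 ≡ 430^2 = 184900 ≡ 141
m^8 ≡ 141^2 = 19881 ≡ 538
m^16 ≡ 538^2 = 289444 ≡ 633
m^32 ≡ 633^2 = 400689 ≡ 489
m^64 ≡ 489^2 = 239121 ≡ 335
m^128 ≡ 335^2 = 112225 ≡ 169
m^256 ≡ 169^2 = 28561 ≡ 547
493 = 256 + 128 + 64 + 32 + 8 + 4 + 1, so m^493 ≡ 547·169·335·489·538·141·625 ≡ 36 (mod 667)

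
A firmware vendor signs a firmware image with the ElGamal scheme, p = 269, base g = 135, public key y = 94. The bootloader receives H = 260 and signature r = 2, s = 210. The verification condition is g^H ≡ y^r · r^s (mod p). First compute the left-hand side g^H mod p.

256

135^2 = 18225 ≡ 202
135^4 ≡ 202^2 = 40804 ≡ 185
135^8 ≡ 185^2 = 34225 ≡ 62
135^16 ≡ 62^2 = 3844 ≡ 78
135^32 ≡ 78^2 = 6084 ≡ 166
135^64 ≡ 166^2 = 27556 ≡ 118
135^128 ≡ 118^2 = 13924 ≡ 205
135^256 ≡ 205^2 = 42025 ≡ 61
260 = 256 + 4, so 135^260 ≡ 61·185 ≡ 256 (mod 269)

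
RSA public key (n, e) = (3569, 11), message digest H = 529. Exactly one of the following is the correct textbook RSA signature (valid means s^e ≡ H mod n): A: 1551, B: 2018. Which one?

Candidate A: 1551^2 = 2405601 ≡ 95; 1551^4 ≡ 95^2 = 9025 ≡ 1887; 1551^8 ≡ 1887^2 = 3560769 ≡ 2476; 11 = 8 + 2 + 1, so 1551^11 ≡ 2476·95·1551 ≡ 3040 (mod 3569)
Candidate B: 2018^2 = 4072324 ≡ 95; 2018^4 ≡ 95^2 = 9025 ≡ 1887; 2018^8 ≡ 1887^2 = 3560769 ≡ 2476; 11 = 8 + 2 + 1, so 2018^11 ≡ 2476·95·2018 ≡ 529 (mod 3569)
  → matches H = 529

B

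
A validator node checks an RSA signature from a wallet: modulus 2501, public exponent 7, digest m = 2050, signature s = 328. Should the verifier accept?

accept

Squares mod 2501: s^1≡328, s^2≡41, s^4≡1681
7 = 4 + 2 + 1, so s^7 ≡ 1681·41·328 ≡ 2050 (mod 2501)
Since 2050 equals the digest 2050, verification succeeds.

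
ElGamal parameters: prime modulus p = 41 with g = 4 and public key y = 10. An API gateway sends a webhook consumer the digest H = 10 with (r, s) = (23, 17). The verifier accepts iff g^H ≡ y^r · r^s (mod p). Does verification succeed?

Left side g^H mod p:
4^10 mod 41 = 1
Right side y^r · r^s mod p:
10^23 mod 41 = 16
23^17 mod 41 = 4
16·4 = 64 ≡ 23 (mod 41)
1 ≠ 23, so verification fails.

fails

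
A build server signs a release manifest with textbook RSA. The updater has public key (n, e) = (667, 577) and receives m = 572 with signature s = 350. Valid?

s^2 ≡ 350^2 = 122500 ≡ 439
s^4 ≡ 439^2 = 192721 ≡ 625
s^8 ≡ 625^2 = 390625 ≡ 430
s^16 ≡ 430^2 = 184900 ≡ 141
s^32 ≡ 141^2 = 19881 ≡ 538
s^64 ≡ 538^2 = 289444 ≡ 633
s^128 ≡ 633^2 = 400689 ≡ 489
s^256 ≡ 489^2 = 239121 ≡ 335
s^512 ≡ 335^2 = 112225 ≡ 169
577 = 512 + 64 + 1, so s^577 ≡ 169·633·350 ≡ 572 (mod 667)
Since 572 equals the digest 572, verification succeeds.

yes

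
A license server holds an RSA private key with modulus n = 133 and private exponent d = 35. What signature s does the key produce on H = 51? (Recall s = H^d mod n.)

Squares mod 133: H^1≡51, H^2≡74, H^4≡23, H^8≡130, H^16≡9, H^32≡81
35 = 32 + 2 + 1, so H^35 ≡ 81·74·51 ≡ 60 (mod 133)

60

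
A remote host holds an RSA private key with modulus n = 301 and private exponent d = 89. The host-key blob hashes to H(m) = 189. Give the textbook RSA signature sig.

(H(m))^2 ≡ 189^2 = 35721 ≡ 203
(H(m))^4 ≡ 203^2 = 41209 ≡ 273
(H(m))^8 ≡ 273^2 = 74529 ≡ 182
(H(m))^16 ≡ 182^2 = 33124 ≡ 14
(H(m))^32 ≡ 14^2 = 196
(H(m))^64 ≡ 196^2 = 38416 ≡ 189
89 = 64 + 16 + 8 + 1, so (H(m))^89 ≡ 189·14·182·189 ≡ 126 (mod 301)

126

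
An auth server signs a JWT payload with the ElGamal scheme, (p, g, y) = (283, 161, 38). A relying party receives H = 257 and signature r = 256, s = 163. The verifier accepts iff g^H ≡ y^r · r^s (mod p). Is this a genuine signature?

genuine

Left side g^H mod p:
161^2 = 25921 ≡ 168
161^4 ≡ 168^2 = 28224 ≡ 207
161^8 ≡ 207^2 = 42849 ≡ 116
161^16 ≡ 116^2 = 13456 ≡ 155
161^32 ≡ 155^2 = 24025 ≡ 253
161^64 ≡ 253^2 = 64009 ≡ 51
161^128 ≡ 51^2 = 2601 ≡ 54
161^256 ≡ 54^2 = 2916 ≡ 86
257 = 256 + 1, so 161^257 ≡ 86·161 ≡ 262 (mod 283)
Right side y^r · r^s mod p:
38^2 = 1444 ≡ 29
38^4 ≡ 29^2 = 841 ≡ 275
38^8 ≡ 275^2 = 75625 ≡ 64
38^16 ≡ 64^2 = 4096 ≡ 134
38^32 ≡ 134^2 = 17956 ≡ 127
38^64 ≡ 127^2 = 16129 ≡ 281
38^128 ≡ 281^2 = 78961 ≡ 4
38^256 ≡ 4^2 = 16
256^2 = 65536 ≡ 163
256^4 ≡ 163^2 = 26569 ≡ 250
256^8 ≡ 250^2 = 62500 ≡ 240
256^16 ≡ 240^2 = 57600 ≡ 151
256^32 ≡ 151^2 = 22801 ≡ 161
256^64 ≡ 161^2 = 25921 ≡ 168
256^128 ≡ 168^2 = 28224 ≡ 207
163 = 128 + 32 + 2 + 1, so 256^163 ≡ 207·161·163·256 ≡ 264 (mod 283)
16·264 = 4224 ≡ 262 (mod 283)
262 ≡ 262 (mod 283), so the signature is genuine.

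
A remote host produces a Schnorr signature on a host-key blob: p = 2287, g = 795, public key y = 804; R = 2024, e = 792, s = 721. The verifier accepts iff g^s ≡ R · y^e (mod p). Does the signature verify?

g^s mod p:
795^2 = 632025 ≡ 813
795^4 ≡ 813^2 = 660969 ≡ 26
795^8 ≡ 26^2 = 676
795^16 ≡ 676^2 = 456976 ≡ 1863
795^32 ≡ 1863^2 = 3470769 ≡ 1390
795^64 ≡ 1390^2 = 1932100 ≡ 1872
795^128 ≡ 1872^2 = 3504384 ≡ 700
795^256 ≡ 700^2 = 490000 ≡ 582
795^512 ≡ 582^2 = 338724 ≡ 248
721 = 512 + 128 + 64 + 16 + 1, so 795^721 ≡ 248·700·1872·1863·795 ≡ 1319 (mod 2287)
R · y^e mod p:
804^2 = 646416 ≡ 1482
804^4 ≡ 1482^2 = 2196324 ≡ 804
804^8 ≡ 804^2 = 646416 ≡ 1482
804^16 ≡ 1482^2 = 2196324 ≡ 804
804^32 ≡ 804^2 = 646416 ≡ 1482
804^64 ≡ 1482^2 = 2196324 ≡ 804
804^128 ≡ 804^2 = 646416 ≡ 1482
804^256 ≡ 1482^2 = 2196324 ≡ 804
804^512 ≡ 804^2 = 646416 ≡ 1482
792 = 512 + 256 + 16 + 8, so 804^792 ≡ 1482·804·804·1482 ≡ 1 (mod 2287)
2024·1 = 2024 ≡ 2024 (mod 2287)
1319 ≠ 2024; the check fails.

does not verify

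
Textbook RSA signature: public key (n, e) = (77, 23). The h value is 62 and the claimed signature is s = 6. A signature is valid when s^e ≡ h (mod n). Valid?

Squares mod 77: s^1≡6, s^2≡36, s^4≡64, s^8≡15, s^16≡71
23 = 16 + 4 + 2 + 1, so s^23 ≡ 71·64·36·6 ≡ 62 (mod 77)
62 = h, so the signature checks out.

yes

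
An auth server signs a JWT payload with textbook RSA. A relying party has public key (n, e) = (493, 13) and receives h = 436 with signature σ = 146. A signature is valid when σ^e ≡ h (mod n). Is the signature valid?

σ^2 ≡ 146^2 = 21316 ≡ 117
σ^4 ≡ 117^2 = 13689 ≡ 378
σ^8 ≡ 378^2 = 142884 ≡ 407
13 = 8 + 4 + 1, so σ^13 ≡ 407·378·146 ≡ 436 (mod 493)
σ^13 mod 493 = 436 matches h.

valid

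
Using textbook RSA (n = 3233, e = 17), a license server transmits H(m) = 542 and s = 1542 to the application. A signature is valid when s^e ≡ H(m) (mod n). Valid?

yes

Squares mod 3233: s^1≡1542, s^2≡1509, s^4≡1049, s^8≡1181, s^16≡1338
17 = 16 + 1, so s^17 ≡ 1338·1542 ≡ 542 (mod 3233)
Since 542 equals the digest 542, verification succeeds.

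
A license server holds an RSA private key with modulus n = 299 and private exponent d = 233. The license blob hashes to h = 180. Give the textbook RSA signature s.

7

h^2 ≡ 180^2 = 32400 ≡ 108
h^4 ≡ 108^2 = 11664 ≡ 3
h^8 ≡ 3^2 = 9
h^16 ≡ 9^2 = 81
h^32 ≡ 81^2 = 6561 ≡ 282
h^64 ≡ 282^2 = 79524 ≡ 289
h^128 ≡ 289^2 = 83521 ≡ 100
233 = 128 + 64 + 32 + 8 + 1, so h^233 ≡ 100·289·282·9·180 ≡ 7 (mod 299)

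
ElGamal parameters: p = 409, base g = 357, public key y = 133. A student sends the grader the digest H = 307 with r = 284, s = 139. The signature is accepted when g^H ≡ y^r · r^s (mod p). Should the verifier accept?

Left side g^H mod p:
Squares mod 409: 357^1≡357, 357^2≡250, 357^4≡332, 357^8≡203, 357^16≡309, 357^32≡184, 357^64≡318, 357^128≡101, 357^256≡385
307 = 256 + 32 + 16 + 2 + 1, so 357^307 ≡ 385·184·309·250·357 ≡ 74 (mod 409)
Right side y^r · r^s mod p:
Squares mod 409: 133^1≡133, 133^2≡102, 133^4≡179, 133^8≡139, 133^16≡98, 133^32≡197, 133^64≡363, 133^128≡71, 133^256≡133
284 = 256 + 16 + 8 + 4, so 133^284 ≡ 133·98·139·179 ≡ 400 (mod 409)
Squares mod 409: 284^1≡284, 284^2≡83, 284^4≡345, 284^8≡6, 284^16≡36, 284^32≡69, 284^64≡262, 284^128≡341
139 = 128 + 8 + 2 + 1, so 284^139 ≡ 341·6·83·284 ≡ 259 (mod 409)
400·259 = 103600 ≡ 123 (mod 409)
74 ≠ 123, so verification fails.

reject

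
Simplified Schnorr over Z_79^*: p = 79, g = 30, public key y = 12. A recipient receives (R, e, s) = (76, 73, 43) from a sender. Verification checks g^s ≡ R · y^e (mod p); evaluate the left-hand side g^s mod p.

66

30^43 mod 79 = 66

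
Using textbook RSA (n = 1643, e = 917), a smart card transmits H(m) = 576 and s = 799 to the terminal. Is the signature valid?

invalid

Squares mod 1643: s^1≡799, s^2≡917, s^4≡1316, s^8≡134, s^16≡1526, s^32≡545, s^64≡1285, s^128≡10, s^256≡100, s^512≡142
917 = 512 + 256 + 128 + 16 + 4 + 1, so s^917 ≡ 142·100·10·1526·1316·799 ≡ 1067 (mod 1643)
1067 ≠ 576, so verification fails.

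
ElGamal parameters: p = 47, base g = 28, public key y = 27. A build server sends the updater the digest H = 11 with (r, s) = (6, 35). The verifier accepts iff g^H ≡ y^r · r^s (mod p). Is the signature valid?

invalid

Left side g^H mod p:
28^2 = 784 ≡ 32
28^4 ≡ 32^2 = 1024 ≡ 37
28^8 ≡ 37^2 = 1369 ≡ 6
11 = 8 + 2 + 1, so 28^11 ≡ 6·32·28 ≡ 18 (mod 47)
Right side y^r · r^s mod p:
27^2 = 729 ≡ 24
27^4 ≡ 24^2 = 576 ≡ 12
6 = 4 + 2, so 27^6 ≡ 12·24 ≡ 6 (mod 47)
6^2 = 36
6^4 ≡ 36^2 = 1296 ≡ 27
6^8 ≡ 27^2 = 729 ≡ 24
6^16 ≡ 24^2 = 576 ≡ 12
6^32 ≡ 12^2 = 144 ≡ 3
35 = 32 + 2 + 1, so 6^35 ≡ 3·36·6 ≡ 37 (mod 47)
6·37 = 222 ≡ 34 (mod 47)
18 ≠ 34, so verification fails.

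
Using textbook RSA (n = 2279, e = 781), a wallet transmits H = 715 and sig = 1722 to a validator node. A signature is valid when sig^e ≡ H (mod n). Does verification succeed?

Squares mod 2279: sig^1≡1722, sig^2≡305, sig^4≡1865, sig^8≡471, sig^16≡778, sig^32≡1349, sig^64≡1159, sig^128≡950, sig^256≡16, sig^512≡256
781 = 512 + 256 + 8 + 4 + 1, so sig^781 ≡ 256·16·471·1865·1722 ≡ 715 (mod 2279)
sig^781 mod 2279 = 715 matches H.

passes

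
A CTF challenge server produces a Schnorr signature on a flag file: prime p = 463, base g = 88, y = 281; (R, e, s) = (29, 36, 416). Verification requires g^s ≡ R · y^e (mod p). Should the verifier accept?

accept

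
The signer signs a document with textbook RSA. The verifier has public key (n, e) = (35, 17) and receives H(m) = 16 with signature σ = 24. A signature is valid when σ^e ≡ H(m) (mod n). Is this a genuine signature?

σ^17 mod 35 = 19
σ^17 mod 35 = 19, but H(m) = 16.

forged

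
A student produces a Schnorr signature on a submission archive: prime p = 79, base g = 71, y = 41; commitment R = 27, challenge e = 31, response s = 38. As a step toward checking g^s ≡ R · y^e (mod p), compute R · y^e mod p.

10

41^2 = 1681 ≡ 22
41^4 ≡ 22^2 = 484 ≡ 10
41^8 ≡ 10^2 = 100 ≡ 21
41^16 ≡ 21^2 = 441 ≡ 46
31 = 16 + 8 + 4 + 2 + 1, so 41^31 ≡ 46·21·10·22·41 ≡ 15 (mod 79)
R · y^e ≡ 27·15 = 405 ≡ 10 (mod 79)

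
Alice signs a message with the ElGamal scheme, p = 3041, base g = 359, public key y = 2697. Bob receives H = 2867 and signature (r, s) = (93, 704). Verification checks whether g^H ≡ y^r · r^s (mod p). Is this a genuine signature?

genuine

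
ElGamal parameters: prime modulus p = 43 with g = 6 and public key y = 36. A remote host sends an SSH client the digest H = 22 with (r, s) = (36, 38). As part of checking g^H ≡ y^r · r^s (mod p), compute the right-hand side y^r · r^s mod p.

6

36^2 = 1296 ≡ 6
36^4 ≡ 6^2 = 36
36^8 ≡ 36^2 = 1296 ≡ 6
36^16 ≡ 6^2 = 36
36^32 ≡ 36^2 = 1296 ≡ 6
36 = 32 + 4, so 36^36 ≡ 6·36 ≡ 1 (mod 43)
36^2 = 1296 ≡ 6
36^4 ≡ 6^2 = 36
36^8 ≡ 36^2 = 1296 ≡ 6
36^16 ≡ 6^2 = 36
36^32 ≡ 36^2 = 1296 ≡ 6
38 = 32 + 4 + 2, so 36^38 ≡ 6·36·6 ≡ 6 (mod 43)
y^r · r^s ≡ 1·6 = 6 ≡ 6 (mod 43)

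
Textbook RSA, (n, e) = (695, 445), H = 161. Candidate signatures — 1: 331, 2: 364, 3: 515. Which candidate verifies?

1

Candidate 1: 331^445 mod 695 = 161
  → matches H = 161
Candidate 2: 364^445 mod 695 = 534
Candidate 3: 515^445 mod 695 = 475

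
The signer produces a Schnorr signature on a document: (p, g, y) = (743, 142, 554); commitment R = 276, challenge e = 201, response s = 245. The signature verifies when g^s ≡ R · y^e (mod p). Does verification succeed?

fails

g^s mod p:
142^2 = 20164 ≡ 103
142^4 ≡ 103^2 = 10609 ≡ 207
142^8 ≡ 207^2 = 42849 ≡ 498
142^16 ≡ 498^2 = 248004 ≡ 585
142^32 ≡ 585^2 = 342225 ≡ 445
142^64 ≡ 445^2 = 198025 ≡ 387
142^128 ≡ 387^2 = 149769 ≡ 426
245 = 128 + 64 + 32 + 16 + 4 + 1, so 142^245 ≡ 426·387·445·585·207·142 ≡ 295 (mod 743)
R · y^e mod p:
554^2 = 306916 ≡ 57
554^4 ≡ 57^2 = 3249 ≡ 277
554^8 ≡ 277^2 = 76729 ≡ 200
554^16 ≡ 200^2 = 40000 ≡ 621
554^32 ≡ 621^2 = 385641 ≡ 24
554^64 ≡ 24^2 = 576
554^128 ≡ 576^2 = 331776 ≡ 398
201 = 128 + 64 + 8 + 1, so 554^201 ≡ 398·576·200·554 ≡ 422 (mod 743)
276·422 = 116472 ≡ 564 (mod 743)
295 ≠ 564; the check fails.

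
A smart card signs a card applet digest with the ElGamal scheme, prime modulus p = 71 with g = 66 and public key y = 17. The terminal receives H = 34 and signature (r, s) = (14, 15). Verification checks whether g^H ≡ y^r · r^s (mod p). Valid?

no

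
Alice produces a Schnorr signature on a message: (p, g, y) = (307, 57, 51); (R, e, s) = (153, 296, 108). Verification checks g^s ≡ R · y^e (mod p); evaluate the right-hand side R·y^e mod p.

Squares mod 307: 51^1≡51, 51^2≡145, 51^4≡149, 51^8≡97, 51^16≡199, 51^32≡305, 51^64≡4, 51^128≡16, 51^256≡256
296 = 256 + 32 + 8, so 51^296 ≡ 256·305·97 ≡ 70 (mod 307)
R · y^e ≡ 153·70 = 10710 ≡ 272 (mod 307)

272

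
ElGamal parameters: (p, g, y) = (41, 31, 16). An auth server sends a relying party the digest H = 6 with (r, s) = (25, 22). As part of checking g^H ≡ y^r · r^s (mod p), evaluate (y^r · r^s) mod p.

10

16^25 mod 41 = 1
25^22 mod 41 = 10
y^r · r^s ≡ 1·10 = 10 ≡ 10 (mod 41)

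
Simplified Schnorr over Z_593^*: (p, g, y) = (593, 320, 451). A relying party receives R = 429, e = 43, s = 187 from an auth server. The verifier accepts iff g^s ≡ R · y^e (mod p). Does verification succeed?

fails

g^s mod p:
320^187 mod 593 = 24
R · y^e mod p:
451^43 mod 593 = 121
429·121 = 51909 ≡ 318 (mod 593)
24 ≠ 318; the check fails.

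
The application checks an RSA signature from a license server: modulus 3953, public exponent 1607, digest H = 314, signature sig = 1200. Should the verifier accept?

Squares mod 3953: sig^1≡1200, sig^2≡1108, sig^4≡2234, sig^8≡2070, sig^16≡3801, sig^32≡3339, sig^64≡1461, sig^128≡3854, sig^256≡1895, sig^512≡1701, sig^1024≡3758
1607 = 1024 + 512 + 64 + 4 + 2 + 1, so sig^1607 ≡ 3758·1701·1461·2234·1108·1200 ≡ 314 (mod 3953)
Since 314 equals the digest 314, verification succeeds.

accept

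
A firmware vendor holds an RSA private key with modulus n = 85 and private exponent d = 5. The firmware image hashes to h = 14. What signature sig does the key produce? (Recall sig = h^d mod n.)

29

h^5 mod 85 = 29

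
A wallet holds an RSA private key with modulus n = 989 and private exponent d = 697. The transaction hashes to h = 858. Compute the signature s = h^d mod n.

h^697 mod 989 = 704

704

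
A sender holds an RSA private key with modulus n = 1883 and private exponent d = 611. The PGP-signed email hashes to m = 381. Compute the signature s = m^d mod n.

768

m^2 ≡ 381^2 = 145161 ≡ 170
m^4 ≡ 170^2 = 28900 ≡ 655
m^8 ≡ 655^2 = 429025 ≡ 1584
m^16 ≡ 1584^2 = 2509056 ≡ 900
m^32 ≡ 900^2 = 810000 ≡ 310
m^64 ≡ 310^2 = 96100 ≡ 67
m^128 ≡ 67^2 = 4489 ≡ 723
m^256 ≡ 723^2 = 522729 ≡ 1138
m^512 ≡ 1138^2 = 1295044 ≡ 1423
611 = 512 + 64 + 32 + 2 + 1, so m^611 ≡ 1423·67·310·170·381 ≡ 768 (mod 1883)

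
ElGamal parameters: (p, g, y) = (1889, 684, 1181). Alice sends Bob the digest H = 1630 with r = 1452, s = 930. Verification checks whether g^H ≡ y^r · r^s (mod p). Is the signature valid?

valid

Left side g^H mod p:
684^2 = 467856 ≡ 1273
684^4 ≡ 1273^2 = 1620529 ≡ 1656
684^8 ≡ 1656^2 = 2742336 ≡ 1397
684^16 ≡ 1397^2 = 1951609 ≡ 272
684^32 ≡ 272^2 = 73984 ≡ 313
684^64 ≡ 313^2 = 97969 ≡ 1630
684^128 ≡ 1630^2 = 2656900 ≡ 966
684^256 ≡ 966^2 = 933156 ≡ 1879
684^512 ≡ 1879^2 = 3530641 ≡ 100
684^1024 ≡ 100^2 = 10000 ≡ 555
1630 = 1024 + 512 + 64 + 16 + 8 + 4 + 2, so 684^1630 ≡ 555·100·1630·272·1397·1656·1273 ≡ 1138 (mod 1889)
Right side y^r · r^s mod p:
1181^2 = 1394761 ≡ 679
1181^4 ≡ 679^2 = 461041 ≡ 125
1181^8 ≡ 125^2 = 15625 ≡ 513
1181^16 ≡ 513^2 = 263169 ≡ 598
1181^32 ≡ 598^2 = 357604 ≡ 583
1181^64 ≡ 583^2 = 339889 ≡ 1758
1181^128 ≡ 1758^2 = 3090564 ≡ 160
1181^256 ≡ 160^2 = 25600 ≡ 1043
1181^512 ≡ 1043^2 = 1087849 ≡ 1674
1181^1024 ≡ 1674^2 = 2802276 ≡ 889
1452 = 1024 + 256 + 128 + 32 + 8 + 4, so 1181^1452 ≡ 889·1043·160·583·513·125 ≡ 984 (mod 1889)
1452^2 = 2108304 ≡ 180
1452^4 ≡ 180^2 = 32400 ≡ 287
1452^8 ≡ 287^2 = 82369 ≡ 1142
1452^16 ≡ 1142^2 = 1304164 ≡ 754
1452^32 ≡ 754^2 = 568516 ≡ 1816
1452^64 ≡ 1816^2 = 3297856 ≡ 1551
1452^128 ≡ 1551^2 = 2405601 ≡ 904
1452^256 ≡ 904^2 = 817216 ≡ 1168
1452^512 ≡ 1168^2 = 1364224 ≡ 366
930 = 512 + 256 + 128 + 32 + 2, so 1452^930 ≡ 366·1168·904·1816·180 ≡ 1057 (mod 1889)
984·1057 = 1040088 ≡ 1138 (mod 1889)
1138 ≡ 1138 (mod 1889), so the signature is genuine.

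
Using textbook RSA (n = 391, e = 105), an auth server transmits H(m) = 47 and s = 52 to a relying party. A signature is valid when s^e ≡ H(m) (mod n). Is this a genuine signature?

forged

Squares mod 391: s^1≡52, s^2≡358, s^4≡307, s^8≡18, s^16≡324, s^32≡188, s^64≡154
105 = 64 + 32 + 8 + 1, so s^105 ≡ 154·188·18·52 ≡ 35 (mod 391)
35 ≠ 47, so verification fails.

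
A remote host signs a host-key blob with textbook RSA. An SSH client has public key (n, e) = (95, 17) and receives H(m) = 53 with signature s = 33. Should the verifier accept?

s^17 mod 95 = 53
s^17 mod 95 = 53 matches H(m).

accept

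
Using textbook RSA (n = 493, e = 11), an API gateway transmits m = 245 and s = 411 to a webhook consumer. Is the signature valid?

s^2 ≡ 411^2 = 168921 ≡ 315
s^4 ≡ 315^2 = 99225 ≡ 132
s^8 ≡ 132^2 = 17424 ≡ 169
11 = 8 + 2 + 1, so s^11 ≡ 169·315·411 ≡ 245 (mod 493)
s^11 mod 493 = 245 matches m.

valid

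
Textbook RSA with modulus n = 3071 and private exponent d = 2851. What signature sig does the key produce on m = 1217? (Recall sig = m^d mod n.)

1228

m^2 ≡ 1217^2 = 1481089 ≡ 867
m^4 ≡ 867^2 = 751689 ≡ 2365
m^8 ≡ 2365^2 = 5593225 ≡ 934
m^16 ≡ 934^2 = 872356 ≡ 192
m^32 ≡ 192^2 = 36864 ≡ 12
m^64 ≡ 12^2 = 144
m^128 ≡ 144^2 = 20736 ≡ 2310
m^256 ≡ 2310^2 = 5336100 ≡ 1773
m^512 ≡ 1773^2 = 3143529 ≡ 1896
m^1024 ≡ 1896^2 = 3594816 ≡ 1746
m^2048 ≡ 1746^2 = 3048516 ≡ 2084
2851 = 2048 + 512 + 256 + 32 + 2 + 1, so m^2851 ≡ 2084·1896·1773·12·867·1217 ≡ 1228 (mod 3071)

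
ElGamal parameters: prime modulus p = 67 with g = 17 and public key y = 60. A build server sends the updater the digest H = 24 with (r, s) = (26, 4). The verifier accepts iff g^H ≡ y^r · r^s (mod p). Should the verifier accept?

accept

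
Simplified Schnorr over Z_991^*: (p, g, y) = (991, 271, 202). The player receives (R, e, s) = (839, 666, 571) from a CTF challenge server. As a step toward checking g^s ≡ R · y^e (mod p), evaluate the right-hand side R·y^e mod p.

202^2 = 40804 ≡ 173
202^4 ≡ 173^2 = 29929 ≡ 199
202^8 ≡ 199^2 = 39601 ≡ 952
202^16 ≡ 952^2 = 906304 ≡ 530
202^32 ≡ 530^2 = 280900 ≡ 447
202^64 ≡ 447^2 = 199809 ≡ 618
202^128 ≡ 618^2 = 381924 ≡ 389
202^256 ≡ 389^2 = 151321 ≡ 689
202^512 ≡ 689^2 = 474721 ≡ 32
666 = 512 + 128 + 16 + 8 + 2, so 202^666 ≡ 32·389·530·952·173 ≡ 673 (mod 991)
R · y^e ≡ 839·673 = 564647 ≡ 768 (mod 991)

768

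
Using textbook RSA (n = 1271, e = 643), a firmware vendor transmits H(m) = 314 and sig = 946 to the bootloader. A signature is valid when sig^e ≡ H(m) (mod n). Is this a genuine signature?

genuine

Squares mod 1271: sig^1≡946, sig^2≡132, sig^4≡901, sig^8≡903, sig^16≡698, sig^32≡411, sig^64≡1149, sig^128≡903, sig^256≡698, sig^512≡411
643 = 512 + 128 + 2 + 1, so sig^643 ≡ 411·903·132·946 ≡ 314 (mod 1271)
sig^643 mod 1271 = 314 matches H(m).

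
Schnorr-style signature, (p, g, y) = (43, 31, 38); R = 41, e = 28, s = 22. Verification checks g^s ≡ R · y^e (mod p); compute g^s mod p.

31^2 = 961 ≡ 15
31^4 ≡ 15^2 = 225 ≡ 10
31^8 ≡ 10^2 = 100 ≡ 14
31^16 ≡ 14^2 = 196 ≡ 24
22 = 16 + 4 + 2, so 31^22 ≡ 24·10·15 ≡ 31 (mod 43)

31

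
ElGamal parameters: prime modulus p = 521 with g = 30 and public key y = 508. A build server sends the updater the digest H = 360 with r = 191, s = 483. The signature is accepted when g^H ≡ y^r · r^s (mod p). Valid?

no

Left side g^H mod p:
30^2 = 900 ≡ 379
30^4 ≡ 379^2 = 143641 ≡ 366
30^8 ≡ 366^2 = 133956 ≡ 59
30^16 ≡ 59^2 = 3481 ≡ 355
30^32 ≡ 355^2 = 126025 ≡ 464
30^64 ≡ 464^2 = 215296 ≡ 123
30^128 ≡ 123^2 = 15129 ≡ 20
30^256 ≡ 20^2 = 400
360 = 256 + 64 + 32 + 8, so 30^360 ≡ 400·123·464·59 ≡ 101 (mod 521)
Right side y^r · r^s mod p:
508^2 = 258064 ≡ 169
508^4 ≡ 169^2 = 28561 ≡ 427
508^8 ≡ 427^2 = 182329 ≡ 500
508^16 ≡ 500^2 = 250000 ≡ 441
508^32 ≡ 441^2 = 194481 ≡ 148
508^64 ≡ 148^2 = 21904 ≡ 22
508^128 ≡ 22^2 = 484
191 = 128 + 32 + 16 + 8 + 4 + 2 + 1, so 508^191 ≡ 484·148·441·500·427·169·508 ≡ 263 (mod 521)
191^2 = 36481 ≡ 11
191^4 ≡ 11^2 = 121
191^8 ≡ 121^2 = 14641 ≡ 53
191^16 ≡ 53^2 = 2809 ≡ 204
191^32 ≡ 204^2 = 41616 ≡ 457
191^64 ≡ 457^2 = 208849 ≡ 449
191^128 ≡ 449^2 = 201601 ≡ 495
191^256 ≡ 495^2 = 245025 ≡ 155
483 = 256 + 128 + 64 + 32 + 2 + 1, so 191^483 ≡ 155·495·449·457·11·191 ≡ 139 (mod 521)
263·139 = 36557 ≡ 87 (mod 521)
101 ≠ 87, so verification fails.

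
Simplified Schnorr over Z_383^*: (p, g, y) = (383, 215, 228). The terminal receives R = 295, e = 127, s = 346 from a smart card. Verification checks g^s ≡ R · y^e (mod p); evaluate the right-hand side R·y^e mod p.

228^2 = 51984 ≡ 279
228^4 ≡ 279^2 = 77841 ≡ 92
228^8 ≡ 92^2 = 8464 ≡ 38
228^16 ≡ 38^2 = 1444 ≡ 295
228^32 ≡ 295^2 = 87025 ≡ 84
228^64 ≡ 84^2 = 7056 ≡ 162
127 = 64 + 32 + 16 + 8 + 4 + 2 + 1, so 228^127 ≡ 162·84·295·38·92·279·228 ≡ 357 (mod 383)
R · y^e ≡ 295·357 = 105315 ≡ 373 (mod 383)

373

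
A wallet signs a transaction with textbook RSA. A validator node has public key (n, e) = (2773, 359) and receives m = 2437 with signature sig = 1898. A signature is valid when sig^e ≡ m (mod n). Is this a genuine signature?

sig^2 ≡ 1898^2 = 3602404 ≡ 277
sig^4 ≡ 277^2 = 76729 ≡ 1858
sig^8 ≡ 1858^2 = 3452164 ≡ 2552
sig^16 ≡ 2552^2 = 6512704 ≡ 1700
sig^32 ≡ 1700^2 = 2890000 ≡ 534
sig^64 ≡ 534^2 = 285156 ≡ 2310
sig^128 ≡ 2310^2 = 5336100 ≡ 848
sig^256 ≡ 848^2 = 719104 ≡ 897
359 = 256 + 64 + 32 + 4 + 2 + 1, so sig^359 ≡ 897·2310·534·1858·277·1898 ≡ 2433 (mod 2773)
The recovered value 2433 does not match the digest 2437.

forged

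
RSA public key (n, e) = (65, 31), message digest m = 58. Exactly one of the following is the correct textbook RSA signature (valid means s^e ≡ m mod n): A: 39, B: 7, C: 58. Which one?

B

Candidate A: Squares mod 65: 39^1≡39, 39^2≡26, 39^4≡26, 39^8≡26, 39^16≡26; 31 = 16 + 8 + 4 + 2 + 1, so 39^31 ≡ 26·26·26·26·39 ≡ 39 (mod 65)
Candidate B: Squares mod 65: 7^1≡7, 7^2≡49, 7^4≡61, 7^8≡16, 7^16≡61; 31 = 16 + 8 + 4 + 2 + 1, so 7^31 ≡ 61·16·61·49·7 ≡ 58 (mod 65)
  → matches m = 58
Candidate C: Squares mod 65: 58^1≡58, 58^2≡49, 58^4≡61, 58^8≡16, 58^16≡61; 31 = 16 + 8 + 4 + 2 + 1, so 58^31 ≡ 61·16·61·49·58 ≡ 7 (mod 65)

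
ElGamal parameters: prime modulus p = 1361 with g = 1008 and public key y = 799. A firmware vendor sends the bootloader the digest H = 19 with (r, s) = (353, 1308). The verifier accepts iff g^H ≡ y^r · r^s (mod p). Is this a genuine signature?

genuine

Left side g^H mod p:
1008^2 = 1016064 ≡ 758
1008^4 ≡ 758^2 = 574564 ≡ 222
1008^8 ≡ 222^2 = 49284 ≡ 288
1008^16 ≡ 288^2 = 82944 ≡ 1284
19 = 16 + 2 + 1, so 1008^19 ≡ 1284·758·1008 ≡ 380 (mod 1361)
Right side y^r · r^s mod p:
799^2 = 638401 ≡ 92
799^4 ≡ 92^2 = 8464 ≡ 298
799^8 ≡ 298^2 = 88804 ≡ 339
799^16 ≡ 339^2 = 114921 ≡ 597
799^32 ≡ 597^2 = 356409 ≡ 1188
799^64 ≡ 1188^2 = 1411344 ≡ 1348
799^128 ≡ 1348^2 = 1817104 ≡ 169
799^256 ≡ 169^2 = 28561 ≡ 1341
353 = 256 + 64 + 32 + 1, so 799^353 ≡ 1341·1348·1188·799 ≡ 907 (mod 1361)
353^2 = 124609 ≡ 758
353^4 ≡ 758^2 = 574564 ≡ 222
353^8 ≡ 222^2 = 49284 ≡ 288
353^16 ≡ 288^2 = 82944 ≡ 1284
353^32 ≡ 1284^2 = 1648656 ≡ 485
353^64 ≡ 485^2 = 235225 ≡ 1133
353^128 ≡ 1133^2 = 1283689 ≡ 266
353^256 ≡ 266^2 = 70756 ≡ 1345
353^512 ≡ 1345^2 = 1809025 ≡ 256
353^1024 ≡ 256^2 = 65536 ≡ 208
1308 = 1024 + 256 + 16 + 8 + 4, so 353^1308 ≡ 208·1345·1284·288·222 ≡ 221 (mod 1361)
907·221 = 200447 ≡ 380 (mod 1361)
380 ≡ 380 (mod 1361), so the signature is genuine.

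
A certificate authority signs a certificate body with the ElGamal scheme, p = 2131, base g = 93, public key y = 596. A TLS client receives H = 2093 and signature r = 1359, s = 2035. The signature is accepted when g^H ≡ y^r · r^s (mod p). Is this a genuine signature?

Left side g^H mod p:
93^2 = 8649 ≡ 125
93^4 ≡ 125^2 = 15625 ≡ 708
93^8 ≡ 708^2 = 501264 ≡ 479
93^16 ≡ 479^2 = 229441 ≡ 1424
93^32 ≡ 1424^2 = 2027776 ≡ 1195
93^64 ≡ 1195^2 = 1428025 ≡ 255
93^128 ≡ 255^2 = 65025 ≡ 1095
93^256 ≡ 1095^2 = 1199025 ≡ 1403
93^512 ≡ 1403^2 = 1968409 ≡ 1496
93^1024 ≡ 1496^2 = 2238016 ≡ 466
93^2048 ≡ 466^2 = 217156 ≡ 1925
2093 = 2048 + 32 + 8 + 4 + 1, so 93^2093 ≡ 1925·1195·479·708·93 ≡ 377 (mod 2131)
Right side y^r · r^s mod p:
596^2 = 355216 ≡ 1470
596^4 ≡ 1470^2 = 2160900 ≡ 66
596^8 ≡ 66^2 = 4356 ≡ 94
596^16 ≡ 94^2 = 8836 ≡ 312
596^32 ≡ 312^2 = 97344 ≡ 1449
596^64 ≡ 1449^2 = 2099601 ≡ 566
596^128 ≡ 566^2 = 320356 ≡ 706
596^256 ≡ 706^2 = 498436 ≡ 1913
596^512 ≡ 1913^2 = 3659569 ≡ 642
596^1024 ≡ 642^2 = 412164 ≡ 881
1359 = 1024 + 256 + 64 + 8 + 4 + 2 + 1, so 596^1359 ≡ 881·1913·566·94·66·1470·596 ≡ 441 (mod 2131)
1359^2 = 1846881 ≡ 1435
1359^4 ≡ 1435^2 = 2059225 ≡ 679
1359^8 ≡ 679^2 = 461041 ≡ 745
1359^16 ≡ 745^2 = 555025 ≡ 965
1359^32 ≡ 965^2 = 931225 ≡ 2109
1359^64 ≡ 2109^2 = 4447881 ≡ 484
1359^128 ≡ 484^2 = 234256 ≡ 1977
1359^256 ≡ 1977^2 = 3908529 ≡ 275
1359^512 ≡ 275^2 = 75625 ≡ 1040
1359^1024 ≡ 1040^2 = 1081600 ≡ 1183
2035 = 1024 + 512 + 256 + 128 + 64 + 32 + 16 + 2 + 1, so 1359^2035 ≡ 1183·1040·275·1977·484·2109·965·1435·1359 ≡ 803 (mod 2131)
441·803 = 354123 ≡ 377 (mod 2131)
377 ≡ 377 (mod 2131), so the signature is genuine.

genuine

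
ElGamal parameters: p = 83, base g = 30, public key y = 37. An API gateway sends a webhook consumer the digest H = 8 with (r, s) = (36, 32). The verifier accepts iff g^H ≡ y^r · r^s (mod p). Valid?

Left side g^H mod p:
Squares mod 83: 30^1≡30, 30^2≡70, 30^4≡3, 30^8≡9
30^8 ≡ 9 (mod 83)
Right side y^r · r^s mod p:
Squares mod 83: 37^1≡37, 37^2≡41, 37^4≡21, 37^8≡26, 37^16≡12, 37^32≡61
36 = 32 + 4, so 37^36 ≡ 61·21 ≡ 36 (mod 83)
Squares mod 83: 36^1≡36, 36^2≡51, 36^4≡28, 36^8≡37, 36^16≡41, 36^32≡21
36^32 ≡ 21 (mod 83)
36·21 = 756 ≡ 9 (mod 83)
9 ≡ 9 (mod 83), so the signature is genuine.

yes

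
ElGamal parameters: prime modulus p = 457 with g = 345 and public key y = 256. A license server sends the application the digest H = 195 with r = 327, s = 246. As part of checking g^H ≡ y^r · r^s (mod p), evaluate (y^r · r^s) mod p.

16

256^2 = 65536 ≡ 185
256^4 ≡ 185^2 = 34225 ≡ 407
256^8 ≡ 407^2 = 165649 ≡ 215
256^16 ≡ 215^2 = 46225 ≡ 68
256^32 ≡ 68^2 = 4624 ≡ 54
256^64 ≡ 54^2 = 2916 ≡ 174
256^128 ≡ 174^2 = 30276 ≡ 114
256^256 ≡ 114^2 = 12996 ≡ 200
327 = 256 + 64 + 4 + 2 + 1, so 256^327 ≡ 200·174·407·185·256 ≡ 407 (mod 457)
327^2 = 106929 ≡ 448
327^4 ≡ 448^2 = 200704 ≡ 81
327^8 ≡ 81^2 = 6561 ≡ 163
327^16 ≡ 163^2 = 26569 ≡ 63
327^32 ≡ 63^2 = 3969 ≡ 313
327^64 ≡ 313^2 = 97969 ≡ 171
327^128 ≡ 171^2 = 29241 ≡ 450
246 = 128 + 64 + 32 + 16 + 4 + 2, so 327^246 ≡ 450·171·313·63·81·448 ≡ 347 (mod 457)
y^r · r^s ≡ 407·347 = 141229 ≡ 16 (mod 457)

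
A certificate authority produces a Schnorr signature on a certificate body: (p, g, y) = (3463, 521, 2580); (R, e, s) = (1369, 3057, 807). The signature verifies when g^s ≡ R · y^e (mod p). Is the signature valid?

g^s mod p:
521^807 mod 3463 = 3071
R · y^e mod p:
2580^3057 mod 3463 = 751
1369·751 = 1028119 ≡ 3071 (mod 3463)
3071 ≡ 3071 (mod 3463); signature holds.

valid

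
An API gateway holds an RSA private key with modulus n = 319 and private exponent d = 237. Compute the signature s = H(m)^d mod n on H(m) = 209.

121

(H(m))^237 mod 319 = 121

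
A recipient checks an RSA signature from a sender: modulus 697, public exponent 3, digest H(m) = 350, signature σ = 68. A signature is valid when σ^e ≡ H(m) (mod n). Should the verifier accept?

reject

σ^2 ≡ 68^2 = 4624 ≡ 442
3 = 2 + 1, so σ^3 ≡ 442·68 ≡ 85 (mod 697)
85 ≠ 350, so verification fails.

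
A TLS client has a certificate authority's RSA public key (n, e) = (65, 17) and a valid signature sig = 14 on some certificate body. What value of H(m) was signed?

14

sig^17 mod 65 = 14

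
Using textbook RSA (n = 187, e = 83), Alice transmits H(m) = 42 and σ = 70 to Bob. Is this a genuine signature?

genuine

σ^83 mod 187 = 42
42 = H(m), so the signature checks out.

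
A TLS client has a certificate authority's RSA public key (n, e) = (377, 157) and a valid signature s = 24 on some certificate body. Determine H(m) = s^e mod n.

s^157 mod 377 = 310

310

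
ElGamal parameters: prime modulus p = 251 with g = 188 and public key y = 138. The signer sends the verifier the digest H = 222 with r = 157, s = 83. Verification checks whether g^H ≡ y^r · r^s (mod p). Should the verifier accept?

accept

Left side g^H mod p:
188^2 = 35344 ≡ 204
188^4 ≡ 204^2 = 41616 ≡ 201
188^8 ≡ 201^2 = 40401 ≡ 241
188^16 ≡ 241^2 = 58081 ≡ 100
188^32 ≡ 100^2 = 10000 ≡ 211
188^64 ≡ 211^2 = 44521 ≡ 94
188^128 ≡ 94^2 = 8836 ≡ 51
222 = 128 + 64 + 16 + 8 + 4 + 2, so 188^222 ≡ 51·94·100·241·201·204 ≡ 64 (mod 251)
Right side y^r · r^s mod p:
138^2 = 19044 ≡ 219
138^4 ≡ 219^2 = 47961 ≡ 20
138^8 ≡ 20^2 = 400 ≡ 149
138^16 ≡ 149^2 = 22201 ≡ 113
138^32 ≡ 113^2 = 12769 ≡ 219
138^64 ≡ 219^2 = 47961 ≡ 20
138^128 ≡ 20^2 = 400 ≡ 149
157 = 128 + 16 + 8 + 4 + 1, so 138^157 ≡ 149·113·149·20·138 ≡ 32 (mod 251)
157^2 = 24649 ≡ 51
157^4 ≡ 51^2 = 2601 ≡ 91
157^8 ≡ 91^2 = 8281 ≡ 249
157^16 ≡ 249^2 = 62001 ≡ 4
157^32 ≡ 4^2 = 16
157^64 ≡ 16^2 = 256 ≡ 5
83 = 64 + 16 + 2 + 1, so 157^83 ≡ 5·4·51·157 ≡ 2 (mod 251)
32·2 = 64 ≡ 64 (mod 251)
64 ≡ 64 (mod 251), so the signature is genuine.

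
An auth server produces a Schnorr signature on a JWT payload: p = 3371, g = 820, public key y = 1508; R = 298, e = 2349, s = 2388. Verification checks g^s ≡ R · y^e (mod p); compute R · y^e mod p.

1508^2349 mod 3371 = 1483
R · y^e ≡ 298·1483 = 441934 ≡ 333 (mod 3371)

333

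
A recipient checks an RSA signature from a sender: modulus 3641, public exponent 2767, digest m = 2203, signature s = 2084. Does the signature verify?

s^2 ≡ 2084^2 = 4343056 ≡ 2984
s^4 ≡ 2984^2 = 8904256 ≡ 2011
s^8 ≡ 2011^2 = 4044121 ≡ 2611
s^16 ≡ 2611^2 = 6817321 ≡ 1369
s^32 ≡ 1369^2 = 1874161 ≡ 2687
s^64 ≡ 2687^2 = 7219969 ≡ 3507
s^128 ≡ 3507^2 = 12299049 ≡ 3392
s^256 ≡ 3392^2 = 11505664 ≡ 104
s^512 ≡ 104^2 = 10816 ≡ 3534
s^1024 ≡ 3534^2 = 12489156 ≡ 526
s^2048 ≡ 526^2 = 276676 ≡ 3601
2767 = 2048 + 512 + 128 + 64 + 8 + 4 + 2 + 1, so s^2767 ≡ 3601·3534·3392·3507·2611·2011·2984·2084 ≡ 2203 (mod 3641)
2203 = m, so the signature checks out.

verifies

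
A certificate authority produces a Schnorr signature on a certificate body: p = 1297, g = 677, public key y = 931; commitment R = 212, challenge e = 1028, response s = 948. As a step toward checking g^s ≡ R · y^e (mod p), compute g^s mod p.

677^2 = 458329 ≡ 488
677^4 ≡ 488^2 = 238144 ≡ 793
677^8 ≡ 793^2 = 628849 ≡ 1101
677^16 ≡ 1101^2 = 1212201 ≡ 803
677^32 ≡ 803^2 = 644809 ≡ 200
677^64 ≡ 200^2 = 40000 ≡ 1090
677^128 ≡ 1090^2 = 1188100 ≡ 48
677^256 ≡ 48^2 = 2304 ≡ 1007
677^512 ≡ 1007^2 = 1014049 ≡ 1092
948 = 512 + 256 + 128 + 32 + 16 + 4, so 677^948 ≡ 1092·1007·48·200·803·793 ≡ 857 (mod 1297)

857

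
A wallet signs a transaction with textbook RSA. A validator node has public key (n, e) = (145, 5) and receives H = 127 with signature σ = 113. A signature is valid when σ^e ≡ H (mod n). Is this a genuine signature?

σ^2 ≡ 113^2 = 12769 ≡ 9
σ^4 ≡ 9^2 = 81
5 = 4 + 1, so σ^5 ≡ 81·113 ≡ 18 (mod 145)
18 ≠ 127, so verification fails.

forged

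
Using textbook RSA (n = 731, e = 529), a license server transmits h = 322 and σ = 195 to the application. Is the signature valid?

invalid

σ^2 ≡ 195^2 = 38025 ≡ 13
σ^4 ≡ 13^2 = 169
σ^8 ≡ 169^2 = 28561 ≡ 52
σ^16 ≡ 52^2 = 2704 ≡ 511
σ^32 ≡ 511^2 = 261121 ≡ 154
σ^64 ≡ 154^2 = 23716 ≡ 324
σ^128 ≡ 324^2 = 104976 ≡ 443
σ^256 ≡ 443^2 = 196249 ≡ 341
σ^512 ≡ 341^2 = 116281 ≡ 52
529 = 512 + 16 + 1, so σ^529 ≡ 52·511·195 ≡ 212 (mod 731)
σ^529 mod 731 = 212, but h = 322.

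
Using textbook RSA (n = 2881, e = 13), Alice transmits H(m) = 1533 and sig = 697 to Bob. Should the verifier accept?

reject

sig^2 ≡ 697^2 = 485809 ≡ 1801
sig^4 ≡ 1801^2 = 3243601 ≡ 2476
sig^8 ≡ 2476^2 = 6130576 ≡ 2689
13 = 8 + 4 + 1, so sig^13 ≡ 2689·2476·697 ≡ 1348 (mod 2881)
The recovered value 1348 does not match the digest 1533.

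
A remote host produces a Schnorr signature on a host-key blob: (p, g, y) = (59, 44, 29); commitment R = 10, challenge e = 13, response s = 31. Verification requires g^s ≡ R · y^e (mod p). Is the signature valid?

g^s mod p:
44^2 = 1936 ≡ 48
44^4 ≡ 48^2 = 2304 ≡ 3
44^8 ≡ 3^2 = 9
44^16 ≡ 9^2 = 81 ≡ 22
31 = 16 + 8 + 4 + 2 + 1, so 44^31 ≡ 22·9·3·48·44 ≡ 11 (mod 59)
R · y^e mod p:
29^2 = 841 ≡ 15
29^4 ≡ 15^2 = 225 ≡ 48
29^8 ≡ 48^2 = 2304 ≡ 3
13 = 8 + 4 + 1, so 29^13 ≡ 3·48·29 ≡ 46 (mod 59)
10·46 = 460 ≡ 47 (mod 59)
11 ≠ 47; the check fails.

invalid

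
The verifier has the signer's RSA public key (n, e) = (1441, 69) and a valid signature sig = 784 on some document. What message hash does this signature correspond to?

147

sig^2 ≡ 784^2 = 614656 ≡ 790
sig^4 ≡ 790^2 = 624100 ≡ 147
sig^8 ≡ 147^2 = 21609 ≡ 1435
sig^16 ≡ 1435^2 = 2059225 ≡ 36
sig^32 ≡ 36^2 = 1296
sig^64 ≡ 1296^2 = 1679616 ≡ 851
69 = 64 + 4 + 1, so sig^69 ≡ 851·147·784 ≡ 147 (mod 1441)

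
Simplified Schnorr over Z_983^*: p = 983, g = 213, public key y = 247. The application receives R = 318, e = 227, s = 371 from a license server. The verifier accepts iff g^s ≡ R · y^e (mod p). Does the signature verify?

does not verify

g^s mod p:
213^2 = 45369 ≡ 151
213^4 ≡ 151^2 = 22801 ≡ 192
213^8 ≡ 192^2 = 36864 ≡ 493
213^16 ≡ 493^2 = 243049 ≡ 248
213^32 ≡ 248^2 = 61504 ≡ 558
213^64 ≡ 558^2 = 311364 ≡ 736
213^128 ≡ 736^2 = 541696 ≡ 63
213^256 ≡ 63^2 = 3969 ≡ 37
371 = 256 + 64 + 32 + 16 + 2 + 1, so 213^371 ≡ 37·736·558·248·151·213 ≡ 117 (mod 983)
R · y^e mod p:
247^2 = 61009 ≡ 63
247^4 ≡ 63^2 = 3969 ≡ 37
247^8 ≡ 37^2 = 1369 ≡ 386
247^16 ≡ 386^2 = 148996 ≡ 563
247^32 ≡ 563^2 = 316969 ≡ 443
247^64 ≡ 443^2 = 196249 ≡ 632
247^128 ≡ 632^2 = 399424 ≡ 326
227 = 128 + 64 + 32 + 2 + 1, so 247^227 ≡ 326·632·443·63·247 ≡ 639 (mod 983)
318·639 = 203202 ≡ 704 (mod 983)
117 ≠ 704; the check fails.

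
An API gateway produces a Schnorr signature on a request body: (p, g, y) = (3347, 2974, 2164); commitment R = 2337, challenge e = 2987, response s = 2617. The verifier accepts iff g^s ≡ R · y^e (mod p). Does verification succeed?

fails

g^s mod p:
Squares mod 3347: 2974^1≡2974, 2974^2≡1902, 2974^4≡2844, 2974^8≡1984, 2974^16≡184, 2974^32≡386, 2974^64≡1728, 2974^128≡460, 2974^256≡739, 2974^512≡560, 2974^1024≡2329, 2974^2048≡2101
2617 = 2048 + 512 + 32 + 16 + 8 + 1, so 2974^2617 ≡ 2101·560·386·184·1984·2974 ≡ 1209 (mod 3347)
R · y^e mod p:
Squares mod 3347: 2164^1≡2164, 2164^2≡443, 2164^4≡2123, 2164^8≡2067, 2164^16≡1717, 2164^32≡2729, 2164^64≡366, 2164^128≡76, 2164^256≡2429, 2164^512≡2627, 2164^1024≡2962, 2164^2048≡957
2987 = 2048 + 512 + 256 + 128 + 32 + 8 + 2 + 1, so 2164^2987 ≡ 957·2627·2429·76·2729·2067·443·2164 ≡ 1065 (mod 3347)
2337·1065 = 2488905 ≡ 2084 (mod 3347)
1209 ≠ 2084; the check fails.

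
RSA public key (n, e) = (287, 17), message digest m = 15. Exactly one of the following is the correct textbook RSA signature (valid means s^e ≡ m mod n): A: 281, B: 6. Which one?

Candidate A: 281^17 mod 287 = 15
  → matches m = 15
Candidate B: 6^17 mod 287 = 272

A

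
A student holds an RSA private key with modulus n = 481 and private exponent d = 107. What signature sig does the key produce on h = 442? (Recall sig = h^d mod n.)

351

h^2 ≡ 442^2 = 195364 ≡ 78
h^4 ≡ 78^2 = 6084 ≡ 312
h^8 ≡ 312^2 = 97344 ≡ 182
h^16 ≡ 182^2 = 33124 ≡ 416
h^32 ≡ 416^2 = 173056 ≡ 377
h^64 ≡ 377^2 = 142129 ≡ 234
107 = 64 + 32 + 8 + 2 + 1, so h^107 ≡ 234·377·182·78·442 ≡ 351 (mod 481)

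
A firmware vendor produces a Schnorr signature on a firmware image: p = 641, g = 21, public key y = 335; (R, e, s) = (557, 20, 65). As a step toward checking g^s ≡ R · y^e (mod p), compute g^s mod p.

Squares mod 641: 21^1≡21, 21^2≡441, 21^4≡258, 21^8≡541, 21^16≡385, 21^32≡154, 21^64≡640
65 = 64 + 1, so 21^65 ≡ 640·21 ≡ 620 (mod 641)

620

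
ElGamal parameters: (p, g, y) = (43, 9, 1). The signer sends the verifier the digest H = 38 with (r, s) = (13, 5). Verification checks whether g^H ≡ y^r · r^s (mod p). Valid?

yes

Left side g^H mod p:
9^2 = 81 ≡ 38
9^4 ≡ 38^2 = 1444 ≡ 25
9^8 ≡ 25^2 = 625 ≡ 23
9^16 ≡ 23^2 = 529 ≡ 13
9^32 ≡ 13^2 = 169 ≡ 40
38 = 32 + 4 + 2, so 9^38 ≡ 40·25·38 ≡ 31 (mod 43)
Right side y^r · r^s mod p:
1^2 = 1
1^4 ≡ 1^2 = 1
1^8 ≡ 1^2 = 1
13 = 8 + 4 + 1, so 1^13 ≡ 1·1·1 ≡ 1 (mod 43)
13^2 = 169 ≡ 40
13^4 ≡ 40^2 = 1600 ≡ 9
5 = 4 + 1, so 13^5 ≡ 9·13 ≡ 31 (mod 43)
1·31 = 31 ≡ 31 (mod 43)
31 ≡ 31 (mod 43), so the signature is genuine.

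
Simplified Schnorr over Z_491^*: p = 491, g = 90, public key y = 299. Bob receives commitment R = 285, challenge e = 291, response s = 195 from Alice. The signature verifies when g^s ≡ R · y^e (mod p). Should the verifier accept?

reject

g^s mod p:
90^2 = 8100 ≡ 244
90^4 ≡ 244^2 = 59536 ≡ 125
90^8 ≡ 125^2 = 15625 ≡ 404
90^16 ≡ 404^2 = 163216 ≡ 204
90^32 ≡ 204^2 = 41616 ≡ 372
90^64 ≡ 372^2 = 138384 ≡ 413
90^128 ≡ 413^2 = 170569 ≡ 192
195 = 128 + 64 + 2 + 1, so 90^195 ≡ 192·413·244·90 ≡ 313 (mod 491)
R · y^e mod p:
299^2 = 89401 ≡ 39
299^4 ≡ 39^2 = 1521 ≡ 48
299^8 ≡ 48^2 = 2304 ≡ 340
299^16 ≡ 340^2 = 115600 ≡ 215
299^32 ≡ 215^2 = 46225 ≡ 71
299^64 ≡ 71^2 = 5041 ≡ 131
299^128 ≡ 131^2 = 17161 ≡ 467
299^256 ≡ 467^2 = 218089 ≡ 85
291 = 256 + 32 + 2 + 1, so 299^291 ≡ 85·71·39·299 ≡ 87 (mod 491)
285·87 = 24795 ≡ 245 (mod 491)
313 ≠ 245; the check fails.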